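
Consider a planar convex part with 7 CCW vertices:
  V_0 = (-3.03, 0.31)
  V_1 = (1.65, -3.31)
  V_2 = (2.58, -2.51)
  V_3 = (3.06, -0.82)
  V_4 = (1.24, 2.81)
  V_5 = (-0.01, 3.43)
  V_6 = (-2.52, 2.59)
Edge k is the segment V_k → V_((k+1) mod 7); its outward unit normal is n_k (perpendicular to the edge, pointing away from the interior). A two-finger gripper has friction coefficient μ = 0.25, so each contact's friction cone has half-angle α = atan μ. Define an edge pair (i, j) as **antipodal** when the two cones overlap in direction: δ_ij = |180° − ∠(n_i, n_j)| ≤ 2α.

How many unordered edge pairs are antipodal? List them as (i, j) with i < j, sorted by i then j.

count = 4; pairs: (0,3), (0,4), (1,5), (2,6)

α = atan 0.25 = 14.04°;  2α = 28.07°
n_0 = (-0.6118, -0.7910)
n_1 = (+0.6521, -0.7581)
n_2 = (+0.9620, -0.2732)
n_3 = (+0.8939, +0.4482)
n_4 = (+0.4443, +0.8959)
n_5 = (-0.3174, +0.9483)
n_6 = (-0.9759, +0.2183)
  (0,1): δ = 101.58°  ·
  (0,2): δ = 68.13°  ·
  (0,3): δ = 25.65°  ✓
  (0,4): δ = 11.34°  ✓
  (0,5): δ = 56.23°  ·
  (0,6): δ = 115.11°  ·
  (1,2): δ = 146.56°  ·
  (1,3): δ = 104.07°  ·
  (1,4): δ = 67.08°  ·
  (1,5): δ = 22.20°  ✓
  (1,6): δ = 36.69°  ·
  (2,3): δ = 137.52°  ·
  (2,4): δ = 100.53°  ·
  (2,5): δ = 55.64°  ·
  (2,6): δ = 3.25°  ✓
  (3,4): δ = 143.01°  ·
  (3,5): δ = 98.12°  ·
  (3,6): δ = 39.24°  ·
  (4,5): δ = 135.12°  ·
  (4,6): δ = 76.23°  ·
  (5,6): δ = 121.11°  ·
antipodal pairs: 4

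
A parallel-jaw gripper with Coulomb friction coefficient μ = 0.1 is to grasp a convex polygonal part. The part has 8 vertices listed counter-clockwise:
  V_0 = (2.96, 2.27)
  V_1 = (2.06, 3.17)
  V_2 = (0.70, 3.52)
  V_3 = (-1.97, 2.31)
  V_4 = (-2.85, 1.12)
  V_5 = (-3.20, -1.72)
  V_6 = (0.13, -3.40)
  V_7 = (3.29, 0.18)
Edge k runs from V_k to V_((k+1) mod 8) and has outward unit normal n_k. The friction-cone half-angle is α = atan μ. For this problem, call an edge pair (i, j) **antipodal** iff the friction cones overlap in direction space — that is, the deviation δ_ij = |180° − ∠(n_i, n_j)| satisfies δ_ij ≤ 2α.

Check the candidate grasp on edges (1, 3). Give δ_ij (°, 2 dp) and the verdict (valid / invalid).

δ = 112.05°, invalid

α = atan 0.1 = 5.71°;  2α = 11.42°
edge 1: e_1 = (-1.36, +0.35);  n_1 = (+0.2492, +0.9684)
edge 3: e_3 = (-0.88, -1.19);  n_3 = (-0.8040, +0.5946)
∠(n_1, n_3) = 67.95°
δ = |180° − 67.95°| = 112.05°
112.05° > 2α = 11.42°  →  invalid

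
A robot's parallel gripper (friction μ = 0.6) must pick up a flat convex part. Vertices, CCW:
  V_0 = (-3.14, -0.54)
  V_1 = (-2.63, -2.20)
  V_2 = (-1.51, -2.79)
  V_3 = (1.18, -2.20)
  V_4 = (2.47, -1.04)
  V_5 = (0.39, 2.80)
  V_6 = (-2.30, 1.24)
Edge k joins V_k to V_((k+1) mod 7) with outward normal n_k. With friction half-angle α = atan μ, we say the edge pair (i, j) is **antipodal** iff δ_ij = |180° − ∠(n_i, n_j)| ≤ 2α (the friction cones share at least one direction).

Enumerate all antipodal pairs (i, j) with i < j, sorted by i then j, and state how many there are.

count = 8; pairs: (0,4), (1,4), (1,5), (2,5), (2,6), (3,5), (3,6), (4,6)

α = atan 0.6 = 30.96°;  2α = 61.93°
n_0 = (-0.9559, -0.2937)
n_1 = (-0.4661, -0.8847)
n_2 = (+0.2142, -0.9768)
n_3 = (+0.6686, -0.7436)
n_4 = (+0.8793, +0.4763)
n_5 = (-0.5017, +0.8651)
n_6 = (-0.9044, +0.4268)
  (0,1): δ = 134.86°  ·
  (0,2): δ = 94.71°  ·
  (0,3): δ = 65.12°  ·
  (0,4): δ = 11.36°  ✓
  (0,5): δ = 103.03°  ·
  (0,6): δ = 137.66°  ·
  (1,2): δ = 139.85°  ·
  (1,3): δ = 110.26°  ·
  (1,4): δ = 33.78°  ✓
  (1,5): δ = 57.89°  ✓
  (1,6): δ = 92.52°  ·
  (2,3): δ = 150.41°  ·
  (2,4): δ = 73.93°  ·
  (2,5): δ = 17.74°  ✓
  (2,6): δ = 52.37°  ✓
  (3,4): δ = 103.52°  ·
  (3,5): δ = 11.85°  ✓
  (3,6): δ = 22.77°  ✓
  (4,5): δ = 88.33°  ·
  (4,6): δ = 53.71°  ✓
  (5,6): δ = 145.37°  ·
antipodal pairs: 8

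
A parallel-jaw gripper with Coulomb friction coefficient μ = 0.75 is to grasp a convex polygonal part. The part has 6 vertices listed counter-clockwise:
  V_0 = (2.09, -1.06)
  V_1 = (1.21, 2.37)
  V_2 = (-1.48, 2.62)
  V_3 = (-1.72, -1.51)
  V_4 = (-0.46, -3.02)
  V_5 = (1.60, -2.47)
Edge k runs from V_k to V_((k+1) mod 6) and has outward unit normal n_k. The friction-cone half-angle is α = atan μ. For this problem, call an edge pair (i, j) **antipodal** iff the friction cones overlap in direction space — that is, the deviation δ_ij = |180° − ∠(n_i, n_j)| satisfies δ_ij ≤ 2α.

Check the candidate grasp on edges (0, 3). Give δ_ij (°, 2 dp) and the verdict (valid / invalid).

α = atan 0.75 = 36.87°;  2α = 73.74°
edge 0: e_0 = (-0.88, +3.43);  n_0 = (+0.9686, +0.2485)
edge 3: e_3 = (+1.26, -1.51);  n_3 = (-0.7678, -0.6407)
∠(n_0, n_3) = 154.55°
δ = |180° − 154.55°| = 25.45°
25.45° ≤ 2α = 73.74°  →  valid

δ = 25.45°, valid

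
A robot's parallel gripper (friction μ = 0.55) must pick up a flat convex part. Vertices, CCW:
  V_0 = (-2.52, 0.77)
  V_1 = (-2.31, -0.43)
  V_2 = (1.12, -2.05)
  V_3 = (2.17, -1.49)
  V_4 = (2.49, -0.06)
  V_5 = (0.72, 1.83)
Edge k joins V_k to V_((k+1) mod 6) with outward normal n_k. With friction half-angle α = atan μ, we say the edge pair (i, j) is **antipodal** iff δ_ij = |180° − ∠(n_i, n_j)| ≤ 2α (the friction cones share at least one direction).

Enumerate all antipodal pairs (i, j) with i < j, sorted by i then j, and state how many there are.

α = atan 0.55 = 28.81°;  2α = 57.62°
n_0 = (-0.9850, -0.1724)
n_1 = (-0.4271, -0.9042)
n_2 = (+0.4706, -0.8824)
n_3 = (+0.9759, -0.2184)
n_4 = (+0.7299, +0.6836)
n_5 = (-0.3109, +0.9504)
  (0,1): δ = 125.21°  ·
  (0,2): δ = 71.85°  ·
  (0,3): δ = 22.54°  ✓
  (0,4): δ = 33.20°  ✓
  (0,5): δ = 98.19°  ·
  (1,2): δ = 126.65°  ·
  (1,3): δ = 77.33°  ·
  (1,4): δ = 21.60°  ✓
  (1,5): δ = 43.40°  ✓
  (2,3): δ = 130.69°  ·
  (2,4): δ = 74.95°  ·
  (2,5): δ = 9.96°  ✓
  (3,4): δ = 124.26°  ·
  (3,5): δ = 59.27°  ·
  (4,5): δ = 115.01°  ·
antipodal pairs: 5

count = 5; pairs: (0,3), (0,4), (1,4), (1,5), (2,5)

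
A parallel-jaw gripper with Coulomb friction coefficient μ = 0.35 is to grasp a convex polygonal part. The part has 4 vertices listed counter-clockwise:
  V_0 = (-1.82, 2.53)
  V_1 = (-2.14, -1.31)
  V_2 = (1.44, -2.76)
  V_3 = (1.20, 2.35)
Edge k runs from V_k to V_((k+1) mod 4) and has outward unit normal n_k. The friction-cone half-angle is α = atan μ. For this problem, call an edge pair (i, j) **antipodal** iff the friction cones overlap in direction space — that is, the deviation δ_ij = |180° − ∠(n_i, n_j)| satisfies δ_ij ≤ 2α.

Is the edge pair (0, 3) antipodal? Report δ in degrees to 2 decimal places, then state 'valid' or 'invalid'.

α = atan 0.35 = 19.29°;  2α = 38.58°
edge 0: e_0 = (-0.32, -3.84);  n_0 = (-0.9965, +0.0830)
edge 3: e_3 = (-3.02, +0.18);  n_3 = (+0.0595, +0.9982)
∠(n_0, n_3) = 88.65°
δ = |180° − 88.65°| = 91.35°
91.35° > 2α = 38.58°  →  invalid

δ = 91.35°, invalid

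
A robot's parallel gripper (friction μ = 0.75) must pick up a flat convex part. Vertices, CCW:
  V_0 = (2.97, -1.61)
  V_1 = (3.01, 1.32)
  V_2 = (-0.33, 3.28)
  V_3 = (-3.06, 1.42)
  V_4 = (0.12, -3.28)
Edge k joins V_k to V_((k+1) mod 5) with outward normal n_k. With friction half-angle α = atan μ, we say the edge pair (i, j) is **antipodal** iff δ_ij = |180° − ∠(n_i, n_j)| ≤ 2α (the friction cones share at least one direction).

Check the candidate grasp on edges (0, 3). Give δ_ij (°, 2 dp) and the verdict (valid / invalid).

δ = 34.86°, valid

α = atan 0.75 = 36.87°;  2α = 73.74°
edge 0: e_0 = (+0.04, +2.93);  n_0 = (+0.9999, -0.0137)
edge 3: e_3 = (+3.18, -4.70);  n_3 = (-0.8282, -0.5604)
∠(n_0, n_3) = 145.14°
δ = |180° − 145.14°| = 34.86°
34.86° ≤ 2α = 73.74°  →  valid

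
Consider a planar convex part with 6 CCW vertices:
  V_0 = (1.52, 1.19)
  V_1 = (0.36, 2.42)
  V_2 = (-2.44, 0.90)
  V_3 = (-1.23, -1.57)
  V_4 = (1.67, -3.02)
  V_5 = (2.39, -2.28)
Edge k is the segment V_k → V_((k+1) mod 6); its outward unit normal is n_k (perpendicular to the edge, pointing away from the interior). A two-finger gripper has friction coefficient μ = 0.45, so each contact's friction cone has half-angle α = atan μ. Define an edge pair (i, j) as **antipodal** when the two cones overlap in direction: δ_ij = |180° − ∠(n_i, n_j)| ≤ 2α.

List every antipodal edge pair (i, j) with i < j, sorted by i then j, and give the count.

α = atan 0.45 = 24.23°;  2α = 48.46°
n_0 = (+0.7275, +0.6861)
n_1 = (-0.4771, +0.8789)
n_2 = (-0.8980, -0.4399)
n_3 = (-0.4472, -0.8944)
n_4 = (+0.7167, -0.6974)
n_5 = (+0.9700, +0.2432)
  (0,1): δ = 104.83°  ·
  (0,2): δ = 17.22°  ✓
  (0,3): δ = 20.11°  ✓
  (0,4): δ = 92.46°  ·
  (0,5): δ = 150.75°  ·
  (1,2): δ = 92.40°  ·
  (1,3): δ = 55.06°  ·
  (1,4): δ = 17.29°  ✓
  (1,5): δ = 75.58°  ·
  (2,3): δ = 142.66°  ·
  (2,4): δ = 70.31°  ·
  (2,5): δ = 12.02°  ✓
  (3,4): δ = 107.65°  ·
  (3,5): δ = 49.36°  ·
  (4,5): δ = 121.71°  ·
antipodal pairs: 4

count = 4; pairs: (0,2), (0,3), (1,4), (2,5)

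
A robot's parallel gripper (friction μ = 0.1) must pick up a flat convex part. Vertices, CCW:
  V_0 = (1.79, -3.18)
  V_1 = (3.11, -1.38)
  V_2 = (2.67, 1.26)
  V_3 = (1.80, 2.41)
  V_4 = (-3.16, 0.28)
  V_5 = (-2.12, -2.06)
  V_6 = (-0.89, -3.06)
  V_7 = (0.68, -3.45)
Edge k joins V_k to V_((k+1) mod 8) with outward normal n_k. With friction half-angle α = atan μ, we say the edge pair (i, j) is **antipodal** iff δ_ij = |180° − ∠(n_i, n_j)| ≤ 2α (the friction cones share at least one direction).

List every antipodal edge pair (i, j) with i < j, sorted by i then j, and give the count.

count = 1; pairs: (3,7)

α = atan 0.1 = 5.71°;  2α = 11.42°
n_0 = (+0.8064, -0.5914)
n_1 = (+0.9864, +0.1644)
n_2 = (+0.7975, +0.6033)
n_3 = (-0.3946, +0.9189)
n_4 = (-0.9138, -0.4061)
n_5 = (-0.6308, -0.7759)
n_6 = (-0.2411, -0.9705)
n_7 = (+0.2364, -0.9717)
  (0,1): δ = 134.28°  ·
  (0,2): δ = 106.64°  ·
  (0,3): δ = 30.51°  ·
  (0,4): δ = 60.22°  ·
  (0,5): δ = 87.14°  ·
  (0,6): δ = 112.30°  ·
  (0,7): δ = 139.93°  ·
  (1,2): δ = 152.35°  ·
  (1,3): δ = 76.22°  ·
  (1,4): δ = 14.50°  ·
  (1,5): δ = 41.43°  ·
  (1,6): δ = 66.59°  ·
  (1,7): δ = 94.21°  ·
  (2,3): δ = 103.87°  ·
  (2,4): δ = 13.15°  ·
  (2,5): δ = 13.78°  ·
  (2,6): δ = 38.94°  ·
  (2,7): δ = 66.56°  ·
  (3,4): δ = 89.28°  ·
  (3,5): δ = 62.35°  ·
  (3,6): δ = 37.19°  ·
  (3,7): δ = 9.57°  ✓
  (4,5): δ = 153.07°  ·
  (4,6): δ = 127.91°  ·
  (4,7): δ = 100.29°  ·
  (5,6): δ = 154.84°  ·
  (5,7): δ = 127.22°  ·
  (6,7): δ = 152.38°  ·
antipodal pairs: 1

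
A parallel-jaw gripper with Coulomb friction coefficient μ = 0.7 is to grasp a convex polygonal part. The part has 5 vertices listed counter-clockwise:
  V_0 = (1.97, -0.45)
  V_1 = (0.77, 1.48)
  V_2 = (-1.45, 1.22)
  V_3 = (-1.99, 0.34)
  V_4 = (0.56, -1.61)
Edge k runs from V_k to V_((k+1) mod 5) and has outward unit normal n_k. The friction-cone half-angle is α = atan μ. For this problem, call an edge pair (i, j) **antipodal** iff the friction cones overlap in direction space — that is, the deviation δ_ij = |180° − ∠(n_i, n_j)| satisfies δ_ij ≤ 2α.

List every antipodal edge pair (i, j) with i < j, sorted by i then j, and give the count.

count = 5; pairs: (0,2), (0,3), (1,3), (1,4), (2,4)

α = atan 0.7 = 34.99°;  2α = 69.98°
n_0 = (+0.8492, +0.5280)
n_1 = (-0.1163, +0.9932)
n_2 = (-0.8523, +0.5230)
n_3 = (-0.6075, -0.7944)
n_4 = (+0.6353, -0.7722)
  (0,1): δ = 115.19°  ·
  (0,2): δ = 63.41°  ✓
  (0,3): δ = 20.72°  ✓
  (0,4): δ = 97.57°  ·
  (1,2): δ = 128.21°  ·
  (1,3): δ = 44.09°  ✓
  (1,4): δ = 32.76°  ✓
  (2,3): δ = 95.87°  ·
  (2,4): δ = 19.02°  ✓
  (3,4): δ = 103.15°  ·
antipodal pairs: 5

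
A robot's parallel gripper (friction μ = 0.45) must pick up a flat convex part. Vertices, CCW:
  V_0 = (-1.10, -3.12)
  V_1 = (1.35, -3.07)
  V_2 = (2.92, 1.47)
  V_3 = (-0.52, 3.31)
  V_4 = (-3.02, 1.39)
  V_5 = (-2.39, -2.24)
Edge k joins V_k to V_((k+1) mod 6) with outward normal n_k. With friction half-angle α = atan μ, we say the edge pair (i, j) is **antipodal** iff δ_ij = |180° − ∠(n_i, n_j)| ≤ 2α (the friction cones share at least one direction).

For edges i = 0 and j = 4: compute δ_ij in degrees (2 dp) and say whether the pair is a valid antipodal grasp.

α = atan 0.45 = 24.23°;  2α = 48.46°
edge 0: e_0 = (+2.45, +0.05);  n_0 = (+0.0204, -0.9998)
edge 4: e_4 = (+0.63, -3.63);  n_4 = (-0.9853, -0.1710)
∠(n_0, n_4) = 81.32°
δ = |180° − 81.32°| = 98.68°
98.68° > 2α = 48.46°  →  invalid

δ = 98.68°, invalid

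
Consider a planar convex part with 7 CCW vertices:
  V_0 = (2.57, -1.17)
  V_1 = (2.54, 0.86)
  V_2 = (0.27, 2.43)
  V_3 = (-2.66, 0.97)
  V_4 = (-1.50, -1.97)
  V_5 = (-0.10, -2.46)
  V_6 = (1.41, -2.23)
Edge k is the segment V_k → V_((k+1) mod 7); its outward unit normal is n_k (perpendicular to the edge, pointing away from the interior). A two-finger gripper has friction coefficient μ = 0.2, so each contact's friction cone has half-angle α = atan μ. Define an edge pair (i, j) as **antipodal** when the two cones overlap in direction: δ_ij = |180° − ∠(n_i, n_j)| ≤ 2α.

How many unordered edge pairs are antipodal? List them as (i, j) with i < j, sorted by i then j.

count = 4; pairs: (0,3), (1,4), (2,5), (2,6)

α = atan 0.2 = 11.31°;  2α = 22.62°
n_0 = (+0.9999, +0.0148)
n_1 = (+0.5688, +0.8225)
n_2 = (-0.4460, +0.8950)
n_3 = (-0.9302, -0.3670)
n_4 = (-0.3304, -0.9439)
n_5 = (+0.1506, -0.9886)
n_6 = (+0.6746, -0.7382)
  (0,1): δ = 125.52°  ·
  (0,2): δ = 64.36°  ·
  (0,3): δ = 20.69°  ✓
  (0,4): δ = 69.86°  ·
  (0,5): δ = 97.81°  ·
  (0,6): δ = 131.57°  ·
  (1,2): δ = 118.84°  ·
  (1,3): δ = 33.80°  ·
  (1,4): δ = 15.38°  ✓
  (1,5): δ = 43.33°  ·
  (1,6): δ = 77.09°  ·
  (2,3): δ = 94.95°  ·
  (2,4): δ = 45.78°  ·
  (2,5): δ = 17.83°  ✓
  (2,6): δ = 15.93°  ✓
  (3,4): δ = 130.82°  ·
  (3,5): δ = 102.87°  ·
  (3,6): δ = 69.11°  ·
  (4,5): δ = 152.05°  ·
  (4,6): δ = 118.29°  ·
  (5,6): δ = 146.24°  ·
antipodal pairs: 4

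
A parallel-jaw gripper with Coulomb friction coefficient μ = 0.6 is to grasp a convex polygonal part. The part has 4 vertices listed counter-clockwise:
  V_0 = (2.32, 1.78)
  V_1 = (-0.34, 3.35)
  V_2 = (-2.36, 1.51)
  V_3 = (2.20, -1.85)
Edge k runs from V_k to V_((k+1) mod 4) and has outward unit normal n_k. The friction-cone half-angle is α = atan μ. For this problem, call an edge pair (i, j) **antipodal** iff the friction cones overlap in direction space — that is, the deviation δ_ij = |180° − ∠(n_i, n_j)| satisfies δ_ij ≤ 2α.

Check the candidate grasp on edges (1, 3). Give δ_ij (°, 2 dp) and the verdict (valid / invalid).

α = atan 0.6 = 30.96°;  2α = 61.93°
edge 1: e_1 = (-2.02, -1.84);  n_1 = (-0.6734, +0.7393)
edge 3: e_3 = (+0.12, +3.63);  n_3 = (+0.9995, -0.0330)
∠(n_1, n_3) = 134.22°
δ = |180° − 134.22°| = 45.78°
45.78° ≤ 2α = 61.93°  →  valid

δ = 45.78°, valid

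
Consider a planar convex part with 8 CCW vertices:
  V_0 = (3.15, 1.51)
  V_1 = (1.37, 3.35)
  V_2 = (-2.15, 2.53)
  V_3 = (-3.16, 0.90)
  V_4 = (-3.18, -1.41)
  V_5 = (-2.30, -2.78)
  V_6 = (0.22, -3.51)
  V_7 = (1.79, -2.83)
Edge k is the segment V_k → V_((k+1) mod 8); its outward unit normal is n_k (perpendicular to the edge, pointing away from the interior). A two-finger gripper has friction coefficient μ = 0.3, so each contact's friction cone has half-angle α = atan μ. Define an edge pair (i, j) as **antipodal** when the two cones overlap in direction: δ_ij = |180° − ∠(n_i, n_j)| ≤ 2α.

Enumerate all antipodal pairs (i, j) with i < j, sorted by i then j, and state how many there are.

count = 6; pairs: (0,4), (0,5), (1,5), (1,6), (2,7), (3,7)

α = atan 0.3 = 16.70°;  2α = 33.40°
n_0 = (+0.7187, +0.6953)
n_1 = (-0.2269, +0.9739)
n_2 = (-0.8500, +0.5267)
n_3 = (-1.0000, +0.0087)
n_4 = (-0.8414, -0.5404)
n_5 = (-0.2782, -0.9605)
n_6 = (+0.3974, -0.9176)
n_7 = (+0.9542, -0.2990)
  (0,1): δ = 120.94°  ·
  (0,2): δ = 75.83°  ·
  (0,3): δ = 44.55°  ·
  (0,4): δ = 11.34°  ✓
  (0,5): δ = 29.79°  ✓
  (0,6): δ = 69.37°  ·
  (0,7): δ = 118.55°  ·
  (1,2): δ = 134.90°  ·
  (1,3): δ = 103.61°  ·
  (1,4): δ = 70.40°  ·
  (1,5): δ = 29.27°  ✓
  (1,6): δ = 10.31°  ✓
  (1,7): δ = 59.49°  ·
  (2,3): δ = 148.71°  ·
  (2,4): δ = 115.50°  ·
  (2,5): δ = 74.37°  ·
  (2,6): δ = 34.80°  ·
  (2,7): δ = 14.38°  ✓
  (3,4): δ = 146.79°  ·
  (3,5): δ = 105.66°  ·
  (3,6): δ = 66.09°  ·
  (3,7): δ = 16.90°  ✓
  (4,5): δ = 138.87°  ·
  (4,6): δ = 99.30°  ·
  (4,7): δ = 50.11°  ·
  (5,6): δ = 140.43°  ·
  (5,7): δ = 91.24°  ·
  (6,7): δ = 130.82°  ·
antipodal pairs: 6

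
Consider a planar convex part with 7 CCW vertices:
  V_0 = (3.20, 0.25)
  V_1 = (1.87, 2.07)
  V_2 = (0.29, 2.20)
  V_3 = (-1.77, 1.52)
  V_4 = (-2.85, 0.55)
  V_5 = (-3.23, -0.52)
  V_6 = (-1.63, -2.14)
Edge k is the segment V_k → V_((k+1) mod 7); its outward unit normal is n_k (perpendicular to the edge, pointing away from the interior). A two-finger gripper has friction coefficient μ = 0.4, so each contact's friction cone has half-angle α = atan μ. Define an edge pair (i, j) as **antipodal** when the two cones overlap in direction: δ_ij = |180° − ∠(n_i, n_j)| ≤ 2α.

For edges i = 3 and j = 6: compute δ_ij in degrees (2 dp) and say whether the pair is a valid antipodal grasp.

δ = 15.60°, valid

α = atan 0.4 = 21.80°;  2α = 43.60°
edge 3: e_3 = (-1.08, -0.97);  n_3 = (-0.6682, +0.7440)
edge 6: e_6 = (+4.83, +2.39);  n_6 = (+0.4435, -0.8963)
∠(n_3, n_6) = 164.40°
δ = |180° − 164.40°| = 15.60°
15.60° ≤ 2α = 43.60°  →  valid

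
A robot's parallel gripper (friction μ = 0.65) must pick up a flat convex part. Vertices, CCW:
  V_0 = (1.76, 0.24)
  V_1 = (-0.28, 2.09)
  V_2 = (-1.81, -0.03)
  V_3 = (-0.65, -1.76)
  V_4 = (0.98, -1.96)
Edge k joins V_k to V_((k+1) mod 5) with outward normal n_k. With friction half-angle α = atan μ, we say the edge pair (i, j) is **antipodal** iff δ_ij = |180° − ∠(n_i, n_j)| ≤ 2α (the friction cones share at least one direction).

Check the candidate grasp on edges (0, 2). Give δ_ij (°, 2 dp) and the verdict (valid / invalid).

α = atan 0.65 = 33.02°;  2α = 66.05°
edge 0: e_0 = (-2.04, +1.85);  n_0 = (+0.6718, +0.7408)
edge 2: e_2 = (+1.16, -1.73);  n_2 = (-0.8306, -0.5569)
∠(n_0, n_2) = 166.05°
δ = |180° − 166.05°| = 13.95°
13.95° ≤ 2α = 66.05°  →  valid

δ = 13.95°, valid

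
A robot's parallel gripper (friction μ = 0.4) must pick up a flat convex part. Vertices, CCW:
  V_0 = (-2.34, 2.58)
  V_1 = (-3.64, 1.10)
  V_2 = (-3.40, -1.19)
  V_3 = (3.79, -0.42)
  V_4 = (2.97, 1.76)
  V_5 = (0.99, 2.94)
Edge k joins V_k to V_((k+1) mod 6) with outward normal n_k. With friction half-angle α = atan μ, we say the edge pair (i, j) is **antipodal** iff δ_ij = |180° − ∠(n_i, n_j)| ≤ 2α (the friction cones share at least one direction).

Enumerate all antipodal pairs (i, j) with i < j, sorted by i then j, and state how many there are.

count = 4; pairs: (0,2), (1,3), (2,4), (2,5)

α = atan 0.4 = 21.80°;  2α = 43.60°
n_0 = (-0.7513, +0.6599)
n_1 = (-0.9946, -0.1042)
n_2 = (+0.1065, -0.9943)
n_3 = (+0.9360, +0.3521)
n_4 = (+0.5119, +0.8590)
n_5 = (-0.1075, +0.9942)
  (0,1): δ = 132.72°  ·
  (0,2): δ = 42.59°  ✓
  (0,3): δ = 61.91°  ·
  (0,4): δ = 100.50°  ·
  (0,5): δ = 137.47°  ·
  (1,2): δ = 89.87°  ·
  (1,3): δ = 14.63°  ✓
  (1,4): δ = 53.22°  ·
  (1,5): δ = 90.19°  ·
  (2,3): δ = 75.50°  ·
  (2,4): δ = 36.91°  ✓
  (2,5): δ = 0.06°  ✓
  (3,4): δ = 141.41°  ·
  (3,5): δ = 104.44°  ·
  (4,5): δ = 143.04°  ·
antipodal pairs: 4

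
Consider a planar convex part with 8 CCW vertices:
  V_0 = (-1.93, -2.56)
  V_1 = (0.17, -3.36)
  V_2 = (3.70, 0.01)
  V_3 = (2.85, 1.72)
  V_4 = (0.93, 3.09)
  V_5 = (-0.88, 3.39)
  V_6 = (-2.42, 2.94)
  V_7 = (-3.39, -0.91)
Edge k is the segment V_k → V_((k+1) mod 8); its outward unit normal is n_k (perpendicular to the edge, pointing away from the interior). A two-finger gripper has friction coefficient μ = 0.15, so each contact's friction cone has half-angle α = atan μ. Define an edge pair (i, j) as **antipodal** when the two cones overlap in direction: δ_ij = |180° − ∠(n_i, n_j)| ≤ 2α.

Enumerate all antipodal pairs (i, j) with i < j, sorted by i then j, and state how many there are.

count = 4; pairs: (0,3), (0,4), (2,7), (3,7)

α = atan 0.15 = 8.53°;  2α = 17.06°
n_0 = (-0.3560, -0.9345)
n_1 = (+0.6905, -0.7233)
n_2 = (+0.8955, +0.4451)
n_3 = (+0.5808, +0.8140)
n_4 = (+0.1635, +0.9865)
n_5 = (-0.2805, +0.9599)
n_6 = (-0.9697, +0.2443)
n_7 = (-0.7489, -0.6627)
  (0,1): δ = 115.47°  ·
  (0,2): δ = 42.71°  ·
  (0,3): δ = 14.65°  ✓
  (0,4): δ = 11.44°  ✓
  (0,5): δ = 37.14°  ·
  (0,6): δ = 96.71°  ·
  (0,7): δ = 152.36°  ·
  (1,2): δ = 107.24°  ·
  (1,3): δ = 79.18°  ·
  (1,4): δ = 53.08°  ·
  (1,5): δ = 27.38°  ·
  (1,6): δ = 32.19°  ·
  (1,7): δ = 87.83°  ·
  (2,3): δ = 151.94°  ·
  (2,4): δ = 125.84°  ·
  (2,5): δ = 100.14°  ·
  (2,6): δ = 40.57°  ·
  (2,7): δ = 15.07°  ✓
  (3,4): δ = 153.90°  ·
  (3,5): δ = 128.20°  ·
  (3,6): δ = 68.63°  ·
  (3,7): δ = 12.99°  ✓
  (4,5): δ = 154.30°  ·
  (4,6): δ = 94.73°  ·
  (4,7): δ = 39.09°  ·
  (5,6): δ = 120.43°  ·
  (5,7): δ = 64.78°  ·
  (6,7): δ = 124.35°  ·
antipodal pairs: 4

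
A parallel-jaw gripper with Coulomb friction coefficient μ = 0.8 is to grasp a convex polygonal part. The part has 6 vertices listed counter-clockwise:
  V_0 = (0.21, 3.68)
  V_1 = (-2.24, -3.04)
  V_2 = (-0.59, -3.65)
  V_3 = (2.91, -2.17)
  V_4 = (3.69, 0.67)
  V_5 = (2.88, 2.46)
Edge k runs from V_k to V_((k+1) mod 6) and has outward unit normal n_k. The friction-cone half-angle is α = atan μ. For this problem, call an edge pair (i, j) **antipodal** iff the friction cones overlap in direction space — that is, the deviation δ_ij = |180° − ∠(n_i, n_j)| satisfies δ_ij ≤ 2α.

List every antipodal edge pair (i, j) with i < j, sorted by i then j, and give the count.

α = atan 0.8 = 38.66°;  2α = 77.32°
n_0 = (-0.9395, +0.3425)
n_1 = (-0.3468, -0.9380)
n_2 = (+0.3895, -0.9210)
n_3 = (+0.9643, -0.2648)
n_4 = (+0.9111, +0.4123)
n_5 = (+0.4156, +0.9095)
  (0,1): δ = 90.26°  ·
  (0,2): δ = 47.05°  ✓
  (0,3): δ = 4.67°  ✓
  (0,4): δ = 44.38°  ✓
  (0,5): δ = 85.47°  ·
  (1,2): δ = 136.79°  ·
  (1,3): δ = 85.07°  ·
  (1,4): δ = 45.36°  ✓
  (1,5): δ = 4.27°  ✓
  (2,3): δ = 128.28°  ·
  (2,4): δ = 88.57°  ·
  (2,5): δ = 47.48°  ✓
  (3,4): δ = 140.30°  ·
  (3,5): δ = 99.20°  ·
  (4,5): δ = 138.90°  ·
antipodal pairs: 6

count = 6; pairs: (0,2), (0,3), (0,4), (1,4), (1,5), (2,5)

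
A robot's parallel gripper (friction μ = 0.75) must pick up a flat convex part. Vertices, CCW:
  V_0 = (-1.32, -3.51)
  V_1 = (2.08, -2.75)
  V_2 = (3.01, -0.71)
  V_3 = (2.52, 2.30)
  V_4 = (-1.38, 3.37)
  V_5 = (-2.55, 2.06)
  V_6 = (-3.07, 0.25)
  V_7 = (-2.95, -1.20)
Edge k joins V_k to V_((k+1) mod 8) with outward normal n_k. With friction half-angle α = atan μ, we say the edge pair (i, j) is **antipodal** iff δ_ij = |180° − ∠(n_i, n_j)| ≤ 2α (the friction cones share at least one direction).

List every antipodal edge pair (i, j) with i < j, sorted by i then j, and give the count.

α = atan 0.75 = 36.87°;  2α = 73.74°
n_0 = (+0.2181, -0.9759)
n_1 = (+0.9099, -0.4148)
n_2 = (+0.9870, +0.1607)
n_3 = (+0.2646, +0.9644)
n_4 = (-0.7458, +0.6661)
n_5 = (-0.9611, +0.2761)
n_6 = (-0.9966, -0.0825)
n_7 = (-0.8171, -0.5765)
  (0,1): δ = 127.11°  ·
  (0,2): δ = 93.35°  ·
  (0,3): δ = 27.94°  ✓
  (0,4): δ = 35.63°  ✓
  (0,5): δ = 61.37°  ✓
  (0,6): δ = 82.13°  ·
  (0,7): δ = 112.61°  ·
  (1,2): δ = 146.25°  ·
  (1,3): δ = 80.83°  ·
  (1,4): δ = 17.26°  ✓
  (1,5): δ = 8.48°  ✓
  (1,6): δ = 29.24°  ✓
  (1,7): δ = 59.72°  ✓
  (2,3): δ = 114.59°  ·
  (2,4): δ = 51.02°  ✓
  (2,5): δ = 25.28°  ✓
  (2,6): δ = 4.52°  ✓
  (2,7): δ = 25.96°  ✓
  (3,4): δ = 116.43°  ·
  (3,5): δ = 90.69°  ·
  (3,6): δ = 69.93°  ✓
  (3,7): δ = 39.45°  ✓
  (4,5): δ = 154.26°  ·
  (4,6): δ = 133.50°  ·
  (4,7): δ = 103.02°  ·
  (5,6): δ = 159.24°  ·
  (5,7): δ = 128.76°  ·
  (6,7): δ = 149.52°  ·
antipodal pairs: 13

count = 13; pairs: (0,3), (0,4), (0,5), (1,4), (1,5), (1,6), (1,7), (2,4), (2,5), (2,6), (2,7), (3,6), (3,7)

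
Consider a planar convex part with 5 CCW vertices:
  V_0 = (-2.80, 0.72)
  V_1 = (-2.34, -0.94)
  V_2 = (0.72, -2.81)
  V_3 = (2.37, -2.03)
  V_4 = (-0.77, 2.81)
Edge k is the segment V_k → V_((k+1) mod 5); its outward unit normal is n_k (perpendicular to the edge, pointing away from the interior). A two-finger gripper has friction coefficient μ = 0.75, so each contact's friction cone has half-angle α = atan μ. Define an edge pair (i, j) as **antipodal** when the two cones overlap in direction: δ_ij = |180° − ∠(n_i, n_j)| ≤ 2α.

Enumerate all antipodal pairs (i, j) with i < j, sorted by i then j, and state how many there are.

count = 3; pairs: (0,3), (1,3), (2,4)

α = atan 0.75 = 36.87°;  2α = 73.74°
n_0 = (-0.9637, -0.2670)
n_1 = (-0.5215, -0.8533)
n_2 = (+0.4274, -0.9041)
n_3 = (+0.8389, +0.5443)
n_4 = (-0.7173, +0.6967)
  (0,1): δ = 136.92°  ·
  (0,2): δ = 80.19°  ·
  (0,3): δ = 17.49°  ✓
  (0,4): δ = 120.35°  ·
  (1,2): δ = 123.27°  ·
  (1,3): δ = 25.60°  ✓
  (1,4): δ = 77.26°  ·
  (2,3): δ = 82.33°  ·
  (2,4): δ = 20.53°  ✓
  (3,4): δ = 77.14°  ·
antipodal pairs: 3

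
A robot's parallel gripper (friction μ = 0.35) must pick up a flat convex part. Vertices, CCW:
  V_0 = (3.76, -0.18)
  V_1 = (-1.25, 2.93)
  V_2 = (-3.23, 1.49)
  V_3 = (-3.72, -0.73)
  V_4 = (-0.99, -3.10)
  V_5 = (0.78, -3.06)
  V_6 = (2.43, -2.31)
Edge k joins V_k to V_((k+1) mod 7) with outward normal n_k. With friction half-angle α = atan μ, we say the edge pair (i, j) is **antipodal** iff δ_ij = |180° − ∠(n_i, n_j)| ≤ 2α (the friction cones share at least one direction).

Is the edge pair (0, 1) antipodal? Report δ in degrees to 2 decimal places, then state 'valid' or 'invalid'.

δ = 112.14°, invalid

α = atan 0.35 = 19.29°;  2α = 38.58°
edge 0: e_0 = (-5.01, +3.11);  n_0 = (+0.5274, +0.8496)
edge 1: e_1 = (-1.98, -1.44);  n_1 = (-0.5882, +0.8087)
∠(n_0, n_1) = 67.86°
δ = |180° − 67.86°| = 112.14°
112.14° > 2α = 38.58°  →  invalid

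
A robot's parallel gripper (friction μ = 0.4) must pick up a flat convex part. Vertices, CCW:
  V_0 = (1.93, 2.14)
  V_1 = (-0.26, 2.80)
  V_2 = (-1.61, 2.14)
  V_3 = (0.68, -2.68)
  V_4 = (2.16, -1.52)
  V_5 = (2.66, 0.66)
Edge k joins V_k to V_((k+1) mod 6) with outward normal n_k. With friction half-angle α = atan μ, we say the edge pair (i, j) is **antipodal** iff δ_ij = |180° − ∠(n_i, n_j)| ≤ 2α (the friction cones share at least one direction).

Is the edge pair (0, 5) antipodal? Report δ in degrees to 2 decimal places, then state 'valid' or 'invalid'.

δ = 133.03°, invalid

α = atan 0.4 = 21.80°;  2α = 43.60°
edge 0: e_0 = (-2.19, +0.66);  n_0 = (+0.2886, +0.9575)
edge 5: e_5 = (-0.73, +1.48);  n_5 = (+0.8968, +0.4424)
∠(n_0, n_5) = 46.97°
δ = |180° − 46.97°| = 133.03°
133.03° > 2α = 43.60°  →  invalid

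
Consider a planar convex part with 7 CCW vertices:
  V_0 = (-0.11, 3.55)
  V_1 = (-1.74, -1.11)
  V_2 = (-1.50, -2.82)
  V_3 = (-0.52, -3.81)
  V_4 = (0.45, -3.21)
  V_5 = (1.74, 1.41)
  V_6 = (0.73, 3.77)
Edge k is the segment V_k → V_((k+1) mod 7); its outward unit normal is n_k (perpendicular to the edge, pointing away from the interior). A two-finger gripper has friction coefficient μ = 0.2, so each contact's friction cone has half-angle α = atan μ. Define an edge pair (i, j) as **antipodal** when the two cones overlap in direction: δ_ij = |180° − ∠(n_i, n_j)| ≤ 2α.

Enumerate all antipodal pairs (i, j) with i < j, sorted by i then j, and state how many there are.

count = 4; pairs: (0,4), (1,5), (2,5), (3,6)

α = atan 0.2 = 11.31°;  2α = 22.62°
n_0 = (-0.9439, +0.3302)
n_1 = (-0.9903, -0.1390)
n_2 = (-0.7107, -0.7035)
n_3 = (+0.5261, -0.8505)
n_4 = (+0.9632, -0.2689)
n_5 = (+0.9193, +0.3934)
n_6 = (-0.2534, +0.9674)
  (0,1): δ = 152.73°  ·
  (0,2): δ = 116.01°  ·
  (0,3): δ = 38.98°  ·
  (0,4): δ = 3.68°  ✓
  (0,5): δ = 42.45°  ·
  (0,6): δ = 123.96°  ·
  (1,2): δ = 143.28°  ·
  (1,3): δ = 66.25°  ·
  (1,4): δ = 23.59°  ·
  (1,5): δ = 15.18°  ✓
  (1,6): δ = 96.69°  ·
  (2,3): δ = 102.97°  ·
  (2,4): δ = 60.31°  ·
  (2,5): δ = 21.54°  ✓
  (2,6): δ = 59.97°  ·
  (3,4): δ = 137.34°  ·
  (3,5): δ = 98.57°  ·
  (3,6): δ = 17.06°  ✓
  (4,5): δ = 141.23°  ·
  (4,6): δ = 59.72°  ·
  (5,6): δ = 98.49°  ·
antipodal pairs: 4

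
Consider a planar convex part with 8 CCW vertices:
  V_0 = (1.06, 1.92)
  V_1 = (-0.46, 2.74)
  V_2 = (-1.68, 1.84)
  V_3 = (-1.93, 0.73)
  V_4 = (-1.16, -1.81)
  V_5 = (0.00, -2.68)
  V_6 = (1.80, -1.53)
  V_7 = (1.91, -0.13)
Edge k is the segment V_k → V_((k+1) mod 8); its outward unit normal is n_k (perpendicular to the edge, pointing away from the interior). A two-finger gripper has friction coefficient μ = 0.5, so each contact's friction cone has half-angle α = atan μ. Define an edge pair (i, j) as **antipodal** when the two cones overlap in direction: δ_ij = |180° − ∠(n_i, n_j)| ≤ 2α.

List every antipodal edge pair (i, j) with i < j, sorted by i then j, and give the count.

count = 10; pairs: (0,3), (0,4), (1,5), (1,6), (2,5), (2,6), (2,7), (3,6), (3,7), (4,7)

α = atan 0.5 = 26.57°;  2α = 53.13°
n_0 = (+0.4748, +0.8801)
n_1 = (-0.5936, +0.8047)
n_2 = (-0.9756, +0.2197)
n_3 = (-0.9570, -0.2901)
n_4 = (-0.6000, -0.8000)
n_5 = (+0.5384, -0.8427)
n_6 = (+0.9969, -0.0783)
n_7 = (+0.9237, +0.3830)
  (0,1): δ = 115.24°  ·
  (0,2): δ = 74.35°  ·
  (0,3): δ = 44.79°  ✓
  (0,4): δ = 8.52°  ✓
  (0,5): δ = 60.92°  ·
  (0,6): δ = 113.85°  ·
  (0,7): δ = 140.87°  ·
  (1,2): δ = 139.11°  ·
  (1,3): δ = 109.55°  ·
  (1,4): δ = 73.29°  ·
  (1,5): δ = 3.84°  ✓
  (1,6): δ = 49.09°  ✓
  (1,7): δ = 76.10°  ·
  (2,3): δ = 150.44°  ·
  (2,4): δ = 114.18°  ·
  (2,5): δ = 44.73°  ✓
  (2,6): δ = 8.20°  ✓
  (2,7): δ = 35.21°  ✓
  (3,4): δ = 143.73°  ·
  (3,5): δ = 74.29°  ·
  (3,6): δ = 21.36°  ✓
  (3,7): δ = 5.66°  ✓
  (4,5): δ = 110.56°  ·
  (4,6): δ = 57.62°  ·
  (4,7): δ = 30.61°  ✓
  (5,6): δ = 127.07°  ·
  (5,7): δ = 100.05°  ·
  (6,7): δ = 152.99°  ·
antipodal pairs: 10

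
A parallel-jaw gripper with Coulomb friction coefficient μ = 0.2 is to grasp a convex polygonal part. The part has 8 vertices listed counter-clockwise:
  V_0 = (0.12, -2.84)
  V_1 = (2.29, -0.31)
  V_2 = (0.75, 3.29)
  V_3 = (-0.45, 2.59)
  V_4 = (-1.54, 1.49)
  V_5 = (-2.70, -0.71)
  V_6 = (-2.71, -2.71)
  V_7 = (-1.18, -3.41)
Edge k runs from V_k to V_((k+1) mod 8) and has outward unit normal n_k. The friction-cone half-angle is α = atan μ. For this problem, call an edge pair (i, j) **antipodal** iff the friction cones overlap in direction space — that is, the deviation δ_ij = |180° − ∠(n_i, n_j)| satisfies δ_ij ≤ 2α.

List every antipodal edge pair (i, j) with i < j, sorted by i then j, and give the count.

count = 5; pairs: (0,2), (0,3), (0,4), (2,7), (3,7)

α = atan 0.2 = 11.31°;  2α = 22.62°
n_0 = (+0.7590, -0.6510)
n_1 = (+0.9194, +0.3933)
n_2 = (-0.5039, +0.8638)
n_3 = (-0.7103, +0.7039)
n_4 = (-0.8846, +0.4664)
n_5 = (-1.0000, +0.0050)
n_6 = (-0.4160, -0.9093)
n_7 = (+0.4016, -0.9158)
  (0,1): δ = 116.22°  ·
  (0,2): δ = 19.12°  ✓
  (0,3): δ = 4.12°  ✓
  (0,4): δ = 12.82°  ✓
  (0,5): δ = 40.33°  ·
  (0,6): δ = 106.04°  ·
  (0,7): δ = 154.30°  ·
  (1,2): δ = 82.90°  ·
  (1,3): δ = 67.90°  ·
  (1,4): δ = 50.96°  ·
  (1,5): δ = 23.45°  ·
  (1,6): δ = 42.25°  ·
  (1,7): δ = 90.52°  ·
  (2,3): δ = 164.99°  ·
  (2,4): δ = 148.06°  ·
  (2,5): δ = 120.54°  ·
  (2,6): δ = 54.84°  ·
  (2,7): δ = 6.58°  ✓
  (3,4): δ = 163.06°  ·
  (3,5): δ = 135.55°  ·
  (3,6): δ = 69.85°  ·
  (3,7): δ = 21.59°  ✓
  (4,5): δ = 152.49°  ·
  (4,6): δ = 86.78°  ·
  (4,7): δ = 38.52°  ·
  (5,6): δ = 114.30°  ·
  (5,7): δ = 66.04°  ·
  (6,7): δ = 131.74°  ·
antipodal pairs: 5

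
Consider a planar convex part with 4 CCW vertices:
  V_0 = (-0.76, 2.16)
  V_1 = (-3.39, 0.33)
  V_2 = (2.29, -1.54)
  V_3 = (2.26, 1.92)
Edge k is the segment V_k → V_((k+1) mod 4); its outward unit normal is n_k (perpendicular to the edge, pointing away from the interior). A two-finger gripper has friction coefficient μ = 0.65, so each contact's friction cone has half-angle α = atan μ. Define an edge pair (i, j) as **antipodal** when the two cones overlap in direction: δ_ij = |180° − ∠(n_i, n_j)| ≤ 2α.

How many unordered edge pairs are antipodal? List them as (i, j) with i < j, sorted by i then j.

α = atan 0.65 = 33.02°;  2α = 66.05°
n_0 = (-0.5712, +0.8208)
n_1 = (-0.3127, -0.9498)
n_2 = (+1.0000, +0.0087)
n_3 = (+0.0792, +0.9969)
  (0,1): δ = 53.05°  ✓
  (0,2): δ = 55.67°  ✓
  (0,3): δ = 140.63°  ·
  (1,2): δ = 71.28°  ·
  (1,3): δ = 13.68°  ✓
  (2,3): δ = 95.04°  ·
antipodal pairs: 3

count = 3; pairs: (0,1), (0,2), (1,3)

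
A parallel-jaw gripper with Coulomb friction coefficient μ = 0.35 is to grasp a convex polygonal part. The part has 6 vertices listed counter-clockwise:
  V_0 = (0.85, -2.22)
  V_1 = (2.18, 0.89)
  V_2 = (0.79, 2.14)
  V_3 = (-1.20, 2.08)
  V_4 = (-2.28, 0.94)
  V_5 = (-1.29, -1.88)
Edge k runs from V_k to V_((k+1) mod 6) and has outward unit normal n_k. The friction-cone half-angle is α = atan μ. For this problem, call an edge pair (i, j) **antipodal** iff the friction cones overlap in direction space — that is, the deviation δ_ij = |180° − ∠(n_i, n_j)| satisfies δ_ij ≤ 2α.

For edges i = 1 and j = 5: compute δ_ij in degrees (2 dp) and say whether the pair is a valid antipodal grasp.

α = atan 0.35 = 19.29°;  2α = 38.58°
edge 1: e_1 = (-1.39, +1.25);  n_1 = (+0.6687, +0.7436)
edge 5: e_5 = (+2.14, -0.34);  n_5 = (-0.1569, -0.9876)
∠(n_1, n_5) = 147.06°
δ = |180° − 147.06°| = 32.94°
32.94° ≤ 2α = 38.58°  →  valid

δ = 32.94°, valid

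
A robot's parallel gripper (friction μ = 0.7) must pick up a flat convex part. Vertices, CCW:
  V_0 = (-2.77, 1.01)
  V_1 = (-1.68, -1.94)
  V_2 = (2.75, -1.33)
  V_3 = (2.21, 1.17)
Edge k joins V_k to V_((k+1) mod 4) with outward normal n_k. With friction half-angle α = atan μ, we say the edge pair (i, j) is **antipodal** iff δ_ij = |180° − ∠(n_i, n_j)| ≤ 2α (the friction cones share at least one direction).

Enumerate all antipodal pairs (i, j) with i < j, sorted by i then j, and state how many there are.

α = atan 0.7 = 34.99°;  2α = 69.98°
n_0 = (-0.9380, -0.3466)
n_1 = (+0.1364, -0.9907)
n_2 = (+0.9775, +0.2111)
n_3 = (-0.0321, +0.9995)
  (0,1): δ = 102.44°  ·
  (0,2): δ = 8.09°  ✓
  (0,3): δ = 71.56°  ·
  (1,2): δ = 85.65°  ·
  (1,3): δ = 6.00°  ✓
  (2,3): δ = 100.35°  ·
antipodal pairs: 2

count = 2; pairs: (0,2), (1,3)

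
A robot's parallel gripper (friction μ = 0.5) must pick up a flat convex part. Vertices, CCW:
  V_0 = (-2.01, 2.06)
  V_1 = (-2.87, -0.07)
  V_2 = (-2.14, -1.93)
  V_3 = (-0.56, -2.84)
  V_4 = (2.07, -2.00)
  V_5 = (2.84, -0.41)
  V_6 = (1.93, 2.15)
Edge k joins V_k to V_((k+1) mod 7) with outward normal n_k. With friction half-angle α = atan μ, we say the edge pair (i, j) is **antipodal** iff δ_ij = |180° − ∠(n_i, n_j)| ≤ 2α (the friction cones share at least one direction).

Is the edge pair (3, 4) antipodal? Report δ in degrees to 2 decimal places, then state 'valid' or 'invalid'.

α = atan 0.5 = 26.57°;  2α = 53.13°
edge 3: e_3 = (+2.63, +0.84);  n_3 = (+0.3042, -0.9526)
edge 4: e_4 = (+0.77, +1.59);  n_4 = (+0.9000, -0.4359)
∠(n_3, n_4) = 46.45°
δ = |180° − 46.45°| = 133.55°
133.55° > 2α = 53.13°  →  invalid

δ = 133.55°, invalid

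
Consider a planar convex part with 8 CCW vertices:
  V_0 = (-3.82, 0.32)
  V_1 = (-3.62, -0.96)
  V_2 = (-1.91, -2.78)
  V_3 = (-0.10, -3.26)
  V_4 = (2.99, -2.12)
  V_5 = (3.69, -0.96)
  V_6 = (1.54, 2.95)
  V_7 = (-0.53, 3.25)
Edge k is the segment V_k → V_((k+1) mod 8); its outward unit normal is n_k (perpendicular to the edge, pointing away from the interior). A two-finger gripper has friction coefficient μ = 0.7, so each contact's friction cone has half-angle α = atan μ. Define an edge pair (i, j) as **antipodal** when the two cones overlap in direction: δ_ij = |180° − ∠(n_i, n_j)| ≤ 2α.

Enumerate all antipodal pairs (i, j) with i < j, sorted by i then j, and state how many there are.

count = 11; pairs: (0,4), (0,5), (1,5), (1,6), (2,5), (2,6), (2,7), (3,6), (3,7), (4,6), (4,7)

α = atan 0.7 = 34.99°;  2α = 69.98°
n_0 = (-0.9880, -0.1544)
n_1 = (-0.7288, -0.6847)
n_2 = (-0.2563, -0.9666)
n_3 = (+0.3461, -0.9382)
n_4 = (+0.8562, -0.5167)
n_5 = (+0.8763, +0.4818)
n_6 = (+0.1434, +0.9897)
n_7 = (-0.6651, +0.7468)
  (0,1): δ = 145.67°  ·
  (0,2): δ = 113.73°  ·
  (0,3): δ = 78.63°  ·
  (0,4): δ = 39.99°  ✓
  (0,5): δ = 19.92°  ✓
  (0,6): δ = 72.87°  ·
  (0,7): δ = 122.81°  ·
  (1,2): δ = 148.07°  ·
  (1,3): δ = 112.96°  ·
  (1,4): δ = 74.32°  ·
  (1,5): δ = 14.41°  ✓
  (1,6): δ = 38.54°  ✓
  (1,7): δ = 88.47°  ·
  (2,3): δ = 144.90°  ·
  (2,4): δ = 106.26°  ·
  (2,5): δ = 46.34°  ✓
  (2,6): δ = 6.61°  ✓
  (2,7): δ = 56.54°  ✓
  (3,4): δ = 141.36°  ·
  (3,5): δ = 81.45°  ·
  (3,6): δ = 28.50°  ✓
  (3,7): δ = 21.44°  ✓
  (4,5): δ = 120.09°  ·
  (4,6): δ = 67.14°  ✓
  (4,7): δ = 17.20°  ✓
  (5,6): δ = 127.05°  ·
  (5,7): δ = 77.12°  ·
  (6,7): δ = 130.07°  ·
antipodal pairs: 11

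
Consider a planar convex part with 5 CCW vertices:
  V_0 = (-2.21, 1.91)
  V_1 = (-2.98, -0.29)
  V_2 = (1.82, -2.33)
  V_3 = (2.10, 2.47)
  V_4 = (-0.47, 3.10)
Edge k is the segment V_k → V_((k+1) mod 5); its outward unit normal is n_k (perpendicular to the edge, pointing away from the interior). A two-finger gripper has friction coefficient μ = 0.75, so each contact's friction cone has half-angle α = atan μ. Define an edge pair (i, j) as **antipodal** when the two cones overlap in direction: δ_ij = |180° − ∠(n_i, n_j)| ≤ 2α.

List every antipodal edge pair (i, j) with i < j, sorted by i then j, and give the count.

count = 5; pairs: (0,2), (1,2), (1,3), (1,4), (2,4)

α = atan 0.75 = 36.87°;  2α = 73.74°
n_0 = (-0.9439, +0.3304)
n_1 = (-0.3911, -0.9203)
n_2 = (+0.9983, -0.0582)
n_3 = (+0.2381, +0.9712)
n_4 = (-0.5645, +0.8254)
  (0,1): δ = 93.74°  ·
  (0,2): δ = 15.95°  ✓
  (0,3): δ = 95.52°  ·
  (0,4): δ = 143.66°  ·
  (1,2): δ = 70.31°  ✓
  (1,3): δ = 9.25°  ✓
  (1,4): δ = 57.39°  ✓
  (2,3): δ = 100.44°  ·
  (2,4): δ = 52.29°  ✓
  (3,4): δ = 131.86°  ·
antipodal pairs: 5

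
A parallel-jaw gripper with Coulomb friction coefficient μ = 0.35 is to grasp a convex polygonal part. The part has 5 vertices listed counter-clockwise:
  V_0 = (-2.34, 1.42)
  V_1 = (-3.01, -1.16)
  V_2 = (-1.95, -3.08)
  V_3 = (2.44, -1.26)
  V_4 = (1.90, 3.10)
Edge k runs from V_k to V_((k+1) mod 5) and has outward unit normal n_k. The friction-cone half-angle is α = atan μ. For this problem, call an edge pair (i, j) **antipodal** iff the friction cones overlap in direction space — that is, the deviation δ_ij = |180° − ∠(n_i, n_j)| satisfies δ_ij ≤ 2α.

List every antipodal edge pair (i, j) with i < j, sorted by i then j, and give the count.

α = atan 0.35 = 19.29°;  2α = 38.58°
n_0 = (-0.9679, +0.2514)
n_1 = (-0.8754, -0.4833)
n_2 = (+0.3830, -0.9238)
n_3 = (+0.9924, +0.1229)
n_4 = (-0.3684, +0.9297)
  (0,1): δ = 136.54°  ·
  (0,2): δ = 52.92°  ·
  (0,3): δ = 21.62°  ✓
  (0,4): δ = 126.17°  ·
  (1,2): δ = 96.38°  ·
  (1,3): δ = 21.84°  ✓
  (1,4): δ = 82.71°  ·
  (2,3): δ = 105.46°  ·
  (2,4): δ = 0.90°  ✓
  (3,4): δ = 75.45°  ·
antipodal pairs: 3

count = 3; pairs: (0,3), (1,3), (2,4)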